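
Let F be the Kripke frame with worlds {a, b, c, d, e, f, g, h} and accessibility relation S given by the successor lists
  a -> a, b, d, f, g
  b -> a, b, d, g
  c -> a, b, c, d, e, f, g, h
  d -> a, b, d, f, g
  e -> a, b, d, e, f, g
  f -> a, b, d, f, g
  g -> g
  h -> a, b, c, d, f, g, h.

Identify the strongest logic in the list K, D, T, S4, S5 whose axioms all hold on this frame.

T

Serial (axiom D): yes — every world has a successor (e.g. a S a).
Reflexive (axiom T): yes — every world is S-related to itself.
Transitive (axiom 4): no — b S a and a S f, but not b S f.
Euclidean (axiom 5): no — a S b and a S f, but not b S f.
So F validates K, D, T; S4 would additionally require S to be transitive. The strongest is T.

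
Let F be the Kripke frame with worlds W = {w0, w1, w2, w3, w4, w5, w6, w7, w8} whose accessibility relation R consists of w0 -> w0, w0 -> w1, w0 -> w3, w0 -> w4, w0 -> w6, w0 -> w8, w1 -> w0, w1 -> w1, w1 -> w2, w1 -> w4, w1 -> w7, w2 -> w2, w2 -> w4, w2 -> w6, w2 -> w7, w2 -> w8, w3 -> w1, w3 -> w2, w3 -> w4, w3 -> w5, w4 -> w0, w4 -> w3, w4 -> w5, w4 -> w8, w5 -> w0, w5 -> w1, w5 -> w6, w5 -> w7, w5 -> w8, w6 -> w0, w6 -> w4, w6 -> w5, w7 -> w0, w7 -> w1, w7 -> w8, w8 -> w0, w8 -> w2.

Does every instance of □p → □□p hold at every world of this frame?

No

Axiom 4 corresponds to the accessibility relation being transitive.
Transitive: no — w0 R w1 and w1 R w2, but not w0 R w2.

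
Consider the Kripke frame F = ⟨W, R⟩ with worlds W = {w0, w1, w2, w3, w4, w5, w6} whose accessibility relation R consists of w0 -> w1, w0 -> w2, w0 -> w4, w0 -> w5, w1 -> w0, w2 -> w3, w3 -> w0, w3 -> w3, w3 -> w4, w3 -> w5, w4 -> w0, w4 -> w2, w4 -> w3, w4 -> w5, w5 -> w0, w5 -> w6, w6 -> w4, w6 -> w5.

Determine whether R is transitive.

Transitive: no — w0 R w2 and w2 R w3, but not w0 R w3.

No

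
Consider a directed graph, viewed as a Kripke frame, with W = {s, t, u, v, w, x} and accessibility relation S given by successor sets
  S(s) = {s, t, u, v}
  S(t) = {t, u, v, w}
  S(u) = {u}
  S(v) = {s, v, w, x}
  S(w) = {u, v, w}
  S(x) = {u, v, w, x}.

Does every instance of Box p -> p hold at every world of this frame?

By correspondence theory, T is valid on a frame iff S is reflexive.
Reflexive: yes — every world is S-related to itself.

Yes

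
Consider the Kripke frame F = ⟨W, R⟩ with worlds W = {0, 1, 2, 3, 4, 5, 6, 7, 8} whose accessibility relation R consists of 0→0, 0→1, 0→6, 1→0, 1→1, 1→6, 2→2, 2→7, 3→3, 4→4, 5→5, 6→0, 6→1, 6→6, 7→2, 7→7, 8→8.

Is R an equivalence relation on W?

Yes

Reflexive: yes — every world is R-related to itself.
Symmetric: yes — every pair in R has its reverse in R.
Transitive: yes — every two-step R-path is closed by a direct edge.
So R is an equivalence relation.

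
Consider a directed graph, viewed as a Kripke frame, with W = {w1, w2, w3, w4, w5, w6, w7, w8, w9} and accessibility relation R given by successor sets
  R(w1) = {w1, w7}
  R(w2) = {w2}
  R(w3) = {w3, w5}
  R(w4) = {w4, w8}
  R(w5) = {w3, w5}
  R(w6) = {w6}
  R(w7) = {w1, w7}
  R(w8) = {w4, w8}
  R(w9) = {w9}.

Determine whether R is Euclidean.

Yes

Euclidean: yes — any two successors of a common world are R-related.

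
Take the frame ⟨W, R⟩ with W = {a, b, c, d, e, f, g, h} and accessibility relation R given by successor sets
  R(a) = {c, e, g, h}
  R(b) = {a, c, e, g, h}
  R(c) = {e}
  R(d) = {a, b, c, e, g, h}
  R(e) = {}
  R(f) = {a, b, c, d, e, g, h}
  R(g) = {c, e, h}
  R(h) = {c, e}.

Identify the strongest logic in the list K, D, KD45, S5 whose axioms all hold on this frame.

K

Serial (axiom D): no — e has no R-successor.
Transitive (axiom 4): yes — every two-step R-path is closed by a direct edge.
Euclidean (axiom 5): no — a R c and a R g, but not c R g.
Reflexive (axiom T): no — a is not related to itself.
So F validates K; D would additionally require R to be serial. The strongest is K.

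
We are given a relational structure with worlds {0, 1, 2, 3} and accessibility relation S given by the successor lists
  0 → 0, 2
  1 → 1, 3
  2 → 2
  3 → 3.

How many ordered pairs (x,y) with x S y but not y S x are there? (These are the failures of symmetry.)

Enumerating: (0,2), (1,3).

2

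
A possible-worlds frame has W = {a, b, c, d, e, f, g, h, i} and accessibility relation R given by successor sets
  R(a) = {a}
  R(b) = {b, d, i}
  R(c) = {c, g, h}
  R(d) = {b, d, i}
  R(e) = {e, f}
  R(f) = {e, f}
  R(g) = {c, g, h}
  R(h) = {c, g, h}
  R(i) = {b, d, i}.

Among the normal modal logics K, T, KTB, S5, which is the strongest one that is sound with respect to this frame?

Reflexive (axiom T): yes — every world is R-related to itself.
Symmetric (axiom B): yes — every pair in R has its reverse in R.
Euclidean (axiom 5): yes — any two successors of a common world are R-related.
So F validates K, T, KTB, S5. The strongest is S5.

S5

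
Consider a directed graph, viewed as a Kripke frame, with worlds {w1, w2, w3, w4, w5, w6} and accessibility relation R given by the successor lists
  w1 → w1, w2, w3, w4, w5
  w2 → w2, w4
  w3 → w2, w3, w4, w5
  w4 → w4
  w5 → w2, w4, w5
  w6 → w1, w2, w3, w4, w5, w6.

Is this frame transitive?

Yes

Transitive: yes — every two-step R-path is closed by a direct edge.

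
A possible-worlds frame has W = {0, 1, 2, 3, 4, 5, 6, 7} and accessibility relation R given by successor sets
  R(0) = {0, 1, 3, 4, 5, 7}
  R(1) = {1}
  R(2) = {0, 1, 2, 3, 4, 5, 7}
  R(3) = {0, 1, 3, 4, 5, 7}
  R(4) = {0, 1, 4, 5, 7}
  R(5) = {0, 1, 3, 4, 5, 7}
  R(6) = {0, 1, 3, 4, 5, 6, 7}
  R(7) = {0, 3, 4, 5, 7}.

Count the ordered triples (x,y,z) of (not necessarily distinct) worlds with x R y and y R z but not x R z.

7

Enumerating: (4,0,3), (4,5,3), (4,7,3), (7,0,1), (7,3,1), (7,4,1), (7,5,1).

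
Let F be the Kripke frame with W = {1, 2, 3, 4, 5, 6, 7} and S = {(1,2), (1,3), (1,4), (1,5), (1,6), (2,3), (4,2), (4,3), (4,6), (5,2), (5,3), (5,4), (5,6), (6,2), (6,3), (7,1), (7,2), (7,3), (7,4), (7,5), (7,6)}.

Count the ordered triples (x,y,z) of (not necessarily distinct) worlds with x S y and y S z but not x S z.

0

S is transitive; there are no such tuples.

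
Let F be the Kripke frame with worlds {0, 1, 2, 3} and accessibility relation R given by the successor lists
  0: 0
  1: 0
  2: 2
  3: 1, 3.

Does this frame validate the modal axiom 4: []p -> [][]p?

No

The schema 4 characterises exactly the transitive frames.
Transitive: no — 3 R 1 and 1 R 0, but not 3 R 0.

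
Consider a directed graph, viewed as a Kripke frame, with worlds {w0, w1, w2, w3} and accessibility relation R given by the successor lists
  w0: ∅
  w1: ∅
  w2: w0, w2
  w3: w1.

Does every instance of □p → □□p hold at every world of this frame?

Yes

Axiom 4 corresponds to the accessibility relation being transitive.
Transitive: yes — every two-step R-path is closed by a direct edge.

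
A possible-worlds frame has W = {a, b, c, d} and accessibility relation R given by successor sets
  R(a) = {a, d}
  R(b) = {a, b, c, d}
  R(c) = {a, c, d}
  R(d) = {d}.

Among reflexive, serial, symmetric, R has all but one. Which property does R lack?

symmetric

Reflexive: yes — every world is R-related to itself.
Serial: yes — every world has a successor (e.g. a R a).
Symmetric: no — a R d but not d R a.
Only symmetric fails.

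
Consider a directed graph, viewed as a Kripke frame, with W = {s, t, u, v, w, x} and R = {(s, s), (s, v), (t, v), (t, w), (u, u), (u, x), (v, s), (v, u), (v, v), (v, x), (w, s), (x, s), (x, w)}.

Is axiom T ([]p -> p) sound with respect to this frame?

No

By correspondence theory, T is valid on a frame iff R is reflexive.
Reflexive: no — t is not related to itself.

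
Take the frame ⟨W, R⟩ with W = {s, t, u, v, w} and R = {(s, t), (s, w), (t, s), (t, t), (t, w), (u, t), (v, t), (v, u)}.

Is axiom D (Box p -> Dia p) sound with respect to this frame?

No

By correspondence theory, D is valid on a frame iff R is serial.
Serial: no — w has no R-successor.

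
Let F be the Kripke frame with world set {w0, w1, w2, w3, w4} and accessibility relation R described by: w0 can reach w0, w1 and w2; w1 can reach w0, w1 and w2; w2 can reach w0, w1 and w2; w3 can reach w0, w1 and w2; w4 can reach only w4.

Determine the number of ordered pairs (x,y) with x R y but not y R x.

Enumerating: (w3,w0), (w3,w1), (w3,w2).

3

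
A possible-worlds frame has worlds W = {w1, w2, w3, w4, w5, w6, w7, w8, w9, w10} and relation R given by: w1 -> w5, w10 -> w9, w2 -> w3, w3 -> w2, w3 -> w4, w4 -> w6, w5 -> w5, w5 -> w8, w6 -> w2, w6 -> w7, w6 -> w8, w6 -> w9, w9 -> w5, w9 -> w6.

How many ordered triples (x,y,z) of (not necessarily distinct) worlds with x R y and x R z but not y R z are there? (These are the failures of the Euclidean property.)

Enumerating: (w10,w9,w9), (w2,w3,w3), (w3,w2,w2), (w3,w2,w4), (w3,w4,w2), (w3,w4,w4), (w4,w6,w6), (w5,w8,w5), (w5,w8,w8), (w6,w2,w2), (w6,w2,w7), (w6,w2,w8), … and 16 more.
Total: 28.

28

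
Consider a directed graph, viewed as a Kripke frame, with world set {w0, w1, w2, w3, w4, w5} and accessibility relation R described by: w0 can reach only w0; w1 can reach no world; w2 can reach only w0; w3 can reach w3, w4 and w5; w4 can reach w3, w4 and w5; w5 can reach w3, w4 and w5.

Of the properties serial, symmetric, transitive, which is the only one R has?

Serial: no — w1 has no R-successor.
Symmetric: no — w2 R w0 but not w0 R w2.
Transitive: yes — every two-step R-path is closed by a direct edge.
Only transitive holds.

transitive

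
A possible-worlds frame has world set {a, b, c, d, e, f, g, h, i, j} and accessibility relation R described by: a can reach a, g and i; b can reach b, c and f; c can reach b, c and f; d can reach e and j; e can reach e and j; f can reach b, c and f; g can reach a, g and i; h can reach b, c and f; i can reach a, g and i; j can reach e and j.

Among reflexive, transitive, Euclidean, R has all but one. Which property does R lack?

Reflexive: no — d is not related to itself.
Transitive: yes — every two-step R-path is closed by a direct edge.
Euclidean: yes — any two successors of a common world are R-related.
Only reflexive fails.

reflexive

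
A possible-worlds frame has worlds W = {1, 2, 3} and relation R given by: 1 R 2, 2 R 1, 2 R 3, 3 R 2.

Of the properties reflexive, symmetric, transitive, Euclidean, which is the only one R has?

Reflexive: no — 1 is not related to itself.
Symmetric: yes — every pair in R has its reverse in R.
Transitive: no — 1 R 2 and 2 R 3, but not 1 R 3.
Euclidean: no — 2 R 1 and 2 R 3, but not 1 R 3.
Only symmetric holds.

symmetric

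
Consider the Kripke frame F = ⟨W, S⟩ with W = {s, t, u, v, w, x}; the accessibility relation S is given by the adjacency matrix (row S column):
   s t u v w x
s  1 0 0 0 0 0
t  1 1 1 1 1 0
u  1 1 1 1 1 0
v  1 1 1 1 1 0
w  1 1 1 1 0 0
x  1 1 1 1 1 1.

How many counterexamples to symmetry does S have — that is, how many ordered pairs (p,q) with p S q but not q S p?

Enumerating: (t,s), (u,s), (v,s), (w,s), (x,s), (x,t), (x,u), (x,v), (x,w).

9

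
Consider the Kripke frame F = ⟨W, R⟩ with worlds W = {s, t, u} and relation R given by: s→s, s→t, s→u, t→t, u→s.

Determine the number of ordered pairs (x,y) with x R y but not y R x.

1

Enumerating: (s,t).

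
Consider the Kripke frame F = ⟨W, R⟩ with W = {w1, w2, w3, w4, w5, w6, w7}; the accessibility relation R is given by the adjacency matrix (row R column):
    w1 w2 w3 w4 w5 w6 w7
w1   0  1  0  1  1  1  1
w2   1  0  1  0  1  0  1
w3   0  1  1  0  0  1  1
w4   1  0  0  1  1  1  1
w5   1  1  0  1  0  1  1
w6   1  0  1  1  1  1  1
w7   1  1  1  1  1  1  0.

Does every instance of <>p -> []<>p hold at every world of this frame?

No

By correspondence theory, 5 is valid on a frame iff R is Euclidean.
Euclidean: no — w1 R w2 and w1 R w4, but not w2 R w4.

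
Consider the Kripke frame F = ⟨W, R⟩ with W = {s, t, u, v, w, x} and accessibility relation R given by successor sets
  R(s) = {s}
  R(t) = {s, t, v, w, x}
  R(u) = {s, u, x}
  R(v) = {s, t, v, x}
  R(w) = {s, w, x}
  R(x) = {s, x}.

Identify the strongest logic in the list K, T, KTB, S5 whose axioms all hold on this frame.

Reflexive (axiom T): yes — every world is R-related to itself.
Symmetric (axiom B): no — t R s but not s R t.
Euclidean (axiom 5): no — t R s and t R v, but not s R v.
So F validates K, T; KTB would additionally require R to be symmetric. The strongest is T.

T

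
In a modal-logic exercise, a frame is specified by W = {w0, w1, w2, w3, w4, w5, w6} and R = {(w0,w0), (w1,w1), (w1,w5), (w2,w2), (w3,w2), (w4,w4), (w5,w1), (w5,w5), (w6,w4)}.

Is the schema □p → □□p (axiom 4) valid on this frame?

By correspondence theory, 4 is valid on a frame iff R is transitive.
Transitive: yes — every two-step R-path is closed by a direct edge.

Yes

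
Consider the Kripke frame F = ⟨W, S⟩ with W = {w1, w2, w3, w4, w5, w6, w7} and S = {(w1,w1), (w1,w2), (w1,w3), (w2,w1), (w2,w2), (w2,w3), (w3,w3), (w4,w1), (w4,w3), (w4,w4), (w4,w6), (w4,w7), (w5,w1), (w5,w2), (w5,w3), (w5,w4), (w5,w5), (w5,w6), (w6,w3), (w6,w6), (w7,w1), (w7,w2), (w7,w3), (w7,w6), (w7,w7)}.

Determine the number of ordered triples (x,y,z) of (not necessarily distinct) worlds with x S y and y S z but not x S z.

Enumerating: (w4,w1,w2), (w4,w7,w2), (w5,w4,w7).

3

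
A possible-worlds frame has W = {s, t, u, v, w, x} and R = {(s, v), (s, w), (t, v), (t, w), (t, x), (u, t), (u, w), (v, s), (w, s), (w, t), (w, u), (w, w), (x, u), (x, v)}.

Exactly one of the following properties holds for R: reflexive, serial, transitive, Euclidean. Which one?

serial

Reflexive: no — s is not related to itself.
Serial: yes — every world has a successor (e.g. s R v).
Transitive: no — s R w and w R t, but not s R t.
Euclidean: no — s R v and s R w, but not v R w.
Only serial holds.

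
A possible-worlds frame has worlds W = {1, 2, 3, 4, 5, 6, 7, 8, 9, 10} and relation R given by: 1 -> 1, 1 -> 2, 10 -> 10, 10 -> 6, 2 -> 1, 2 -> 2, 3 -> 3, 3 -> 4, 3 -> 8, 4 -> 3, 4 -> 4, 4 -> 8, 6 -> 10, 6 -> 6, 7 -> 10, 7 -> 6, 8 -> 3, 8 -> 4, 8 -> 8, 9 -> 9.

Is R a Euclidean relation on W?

Yes

Euclidean: yes — any two successors of a common world are R-related.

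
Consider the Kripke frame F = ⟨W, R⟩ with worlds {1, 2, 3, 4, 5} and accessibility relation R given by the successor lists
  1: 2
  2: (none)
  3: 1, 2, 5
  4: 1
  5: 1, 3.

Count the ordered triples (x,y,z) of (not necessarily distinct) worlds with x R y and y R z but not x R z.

5

Enumerating: (3,5,3), (4,1,2), (5,1,2), (5,3,2), (5,3,5).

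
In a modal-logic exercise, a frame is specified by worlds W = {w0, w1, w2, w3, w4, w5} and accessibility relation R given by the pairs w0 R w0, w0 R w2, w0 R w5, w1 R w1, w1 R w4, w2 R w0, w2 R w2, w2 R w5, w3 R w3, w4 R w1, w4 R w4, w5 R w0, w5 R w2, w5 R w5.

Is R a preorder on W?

Reflexive: yes — every world is R-related to itself.
Transitive: yes — every two-step R-path is closed by a direct edge.
So R is a preorder.

Yes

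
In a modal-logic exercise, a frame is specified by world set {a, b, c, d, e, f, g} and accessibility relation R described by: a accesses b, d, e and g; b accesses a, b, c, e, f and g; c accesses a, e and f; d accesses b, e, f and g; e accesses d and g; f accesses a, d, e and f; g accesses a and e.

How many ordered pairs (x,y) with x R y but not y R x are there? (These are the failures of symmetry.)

Enumerating: (a,d), (a,e), (b,c), (b,e), (b,f), (b,g), (c,a), (c,e), (c,f), (d,b), (d,g), (f,a), (f,e).

13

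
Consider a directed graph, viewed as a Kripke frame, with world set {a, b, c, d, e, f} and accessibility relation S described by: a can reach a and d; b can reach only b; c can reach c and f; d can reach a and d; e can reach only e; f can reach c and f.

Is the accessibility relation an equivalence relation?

Reflexive: yes — every world is S-related to itself.
Symmetric: yes — every pair in S has its reverse in S.
Transitive: yes — every two-step S-path is closed by a direct edge.
So S is an equivalence relation.

Yes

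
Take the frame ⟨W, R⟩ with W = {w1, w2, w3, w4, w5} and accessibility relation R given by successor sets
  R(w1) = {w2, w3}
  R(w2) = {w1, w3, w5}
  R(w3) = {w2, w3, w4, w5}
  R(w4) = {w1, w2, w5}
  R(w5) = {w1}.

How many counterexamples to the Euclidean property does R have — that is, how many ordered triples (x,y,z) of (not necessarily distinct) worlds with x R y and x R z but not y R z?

Enumerating: (w1,w2,w2), (w2,w1,w1), (w2,w1,w5), (w2,w3,w1), (w2,w5,w3), (w2,w5,w5), (w3,w2,w2), (w3,w2,w4), (w3,w4,w3), (w3,w4,w4), (w3,w5,w2), (w3,w5,w3), … and 8 more.
Total: 20.

20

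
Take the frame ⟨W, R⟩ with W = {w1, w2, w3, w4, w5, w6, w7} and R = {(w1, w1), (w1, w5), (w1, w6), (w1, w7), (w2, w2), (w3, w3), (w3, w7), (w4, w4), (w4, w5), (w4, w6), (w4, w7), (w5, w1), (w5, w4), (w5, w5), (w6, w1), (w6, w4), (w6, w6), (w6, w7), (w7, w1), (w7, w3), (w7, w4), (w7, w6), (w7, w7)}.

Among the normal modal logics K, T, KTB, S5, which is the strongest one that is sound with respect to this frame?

KTB

Reflexive (axiom T): yes — every world is R-related to itself.
Symmetric (axiom B): yes — every pair in R has its reverse in R.
Euclidean (axiom 5): no — w1 R w5 and w1 R w6, but not w5 R w6.
So F validates K, T, KTB; S5 would additionally require R to be Euclidean. The strongest is KTB.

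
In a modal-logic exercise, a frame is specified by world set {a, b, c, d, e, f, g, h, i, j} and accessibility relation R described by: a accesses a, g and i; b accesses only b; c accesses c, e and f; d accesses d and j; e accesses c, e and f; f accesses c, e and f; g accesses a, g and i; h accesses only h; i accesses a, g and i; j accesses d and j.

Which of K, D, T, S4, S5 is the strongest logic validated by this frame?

Serial (axiom D): yes — every world has a successor (e.g. a R a).
Reflexive (axiom T): yes — every world is R-related to itself.
Transitive (axiom 4): yes — every two-step R-path is closed by a direct edge.
Euclidean (axiom 5): yes — any two successors of a common world are R-related.
So F validates K, D, T, S4, S5. The strongest is S5.

S5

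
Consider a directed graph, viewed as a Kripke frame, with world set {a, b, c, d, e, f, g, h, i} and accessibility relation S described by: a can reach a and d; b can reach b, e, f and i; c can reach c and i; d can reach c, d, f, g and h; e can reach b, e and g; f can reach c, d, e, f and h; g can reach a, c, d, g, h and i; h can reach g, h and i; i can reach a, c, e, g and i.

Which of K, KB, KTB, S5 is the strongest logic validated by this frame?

Symmetric (axiom B): no — a S d but not d S a.
Reflexive (axiom T): yes — every world is S-related to itself.
Euclidean (axiom 5): no — b S e and b S f, but not e S f.
So F validates K; KB would additionally require S to be symmetric. The strongest is K.

K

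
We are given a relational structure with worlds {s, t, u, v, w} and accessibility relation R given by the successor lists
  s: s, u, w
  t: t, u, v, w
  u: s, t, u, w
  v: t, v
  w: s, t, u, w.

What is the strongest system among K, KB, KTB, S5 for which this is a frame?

KTB

Symmetric (axiom B): yes — every pair in R has its reverse in R.
Reflexive (axiom T): yes — every world is R-related to itself.
Euclidean (axiom 5): no — t R u and t R v, but not u R v.
So F validates K, KB, KTB; S5 would additionally require R to be Euclidean. The strongest is KTB.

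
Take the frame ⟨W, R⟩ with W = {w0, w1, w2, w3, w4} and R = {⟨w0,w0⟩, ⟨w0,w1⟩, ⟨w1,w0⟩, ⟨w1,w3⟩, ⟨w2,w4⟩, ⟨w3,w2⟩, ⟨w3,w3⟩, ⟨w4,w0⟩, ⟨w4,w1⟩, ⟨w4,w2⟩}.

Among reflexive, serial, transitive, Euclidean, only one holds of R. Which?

serial

Reflexive: no — w1 is not related to itself.
Serial: yes — every world has a successor (e.g. w0 R w0).
Transitive: no — w0 R w1 and w1 R w3, but not w0 R w3.
Euclidean: no — w1 R w0 and w1 R w3, but not w0 R w3.
Only serial holds.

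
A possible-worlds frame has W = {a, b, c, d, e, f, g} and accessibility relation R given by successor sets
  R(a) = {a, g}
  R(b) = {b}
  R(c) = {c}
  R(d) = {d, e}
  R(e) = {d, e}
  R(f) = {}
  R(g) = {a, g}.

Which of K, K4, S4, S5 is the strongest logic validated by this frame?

K4

Transitive (axiom 4): yes — every two-step R-path is closed by a direct edge.
Reflexive (axiom T): no — f is not related to itself.
Euclidean (axiom 5): yes — any two successors of a common world are R-related.
So F validates K, K4; S4 would additionally require R to be reflexive. The strongest is K4.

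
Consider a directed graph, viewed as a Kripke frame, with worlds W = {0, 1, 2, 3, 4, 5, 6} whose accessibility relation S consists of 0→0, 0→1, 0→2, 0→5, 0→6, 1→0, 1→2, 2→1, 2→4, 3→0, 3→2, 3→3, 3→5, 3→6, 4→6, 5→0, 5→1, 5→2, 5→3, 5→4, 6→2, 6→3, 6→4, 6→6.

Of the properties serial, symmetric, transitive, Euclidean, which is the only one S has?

serial

Serial: yes — every world has a successor (e.g. 0 S 0).
Symmetric: no — 0 S 2 but not 2 S 0.
Transitive: no — 0 S 2 and 2 S 4, but not 0 S 4.
Euclidean: no — 0 S 1 and 0 S 5, but not 1 S 5.
Only serial holds.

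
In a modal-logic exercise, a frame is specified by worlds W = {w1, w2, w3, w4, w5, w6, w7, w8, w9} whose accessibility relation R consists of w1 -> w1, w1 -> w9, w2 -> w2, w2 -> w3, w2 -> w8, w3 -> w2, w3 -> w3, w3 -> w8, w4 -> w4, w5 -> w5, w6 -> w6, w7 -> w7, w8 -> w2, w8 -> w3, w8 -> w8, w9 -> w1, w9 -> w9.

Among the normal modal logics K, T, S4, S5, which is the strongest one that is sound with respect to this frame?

S5

Reflexive (axiom T): yes — every world is R-related to itself.
Transitive (axiom 4): yes — every two-step R-path is closed by a direct edge.
Euclidean (axiom 5): yes — any two successors of a common world are R-related.
So F validates K, T, S4, S5. The strongest is S5.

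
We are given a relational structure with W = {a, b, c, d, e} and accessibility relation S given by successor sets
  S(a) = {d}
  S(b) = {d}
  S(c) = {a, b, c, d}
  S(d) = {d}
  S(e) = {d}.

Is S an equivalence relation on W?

No

Reflexive: no — a is not related to itself.
Symmetric: no — a S d but not d S a.
Transitive: yes — every two-step S-path is closed by a direct edge.
So S is not an equivalence relation.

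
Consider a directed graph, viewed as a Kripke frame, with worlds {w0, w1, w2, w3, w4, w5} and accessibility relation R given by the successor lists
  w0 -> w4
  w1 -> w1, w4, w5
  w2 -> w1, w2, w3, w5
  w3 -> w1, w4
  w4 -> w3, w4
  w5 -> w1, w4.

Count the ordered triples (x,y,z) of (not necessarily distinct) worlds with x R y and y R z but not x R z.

10

Enumerating: (w0,w4,w3), (w1,w4,w3), (w2,w1,w4), (w2,w3,w4), (w2,w5,w4), (w3,w1,w5), (w3,w4,w3), (w4,w3,w1), (w5,w1,w5), (w5,w4,w3).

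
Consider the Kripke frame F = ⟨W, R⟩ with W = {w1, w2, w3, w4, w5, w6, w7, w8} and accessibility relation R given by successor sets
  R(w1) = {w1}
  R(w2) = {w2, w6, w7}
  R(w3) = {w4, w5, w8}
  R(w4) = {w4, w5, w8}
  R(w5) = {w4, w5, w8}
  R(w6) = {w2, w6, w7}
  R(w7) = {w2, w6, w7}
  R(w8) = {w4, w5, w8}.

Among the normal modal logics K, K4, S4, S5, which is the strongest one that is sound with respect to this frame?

Transitive (axiom 4): yes — every two-step R-path is closed by a direct edge.
Reflexive (axiom T): no — w3 is not related to itself.
Euclidean (axiom 5): yes — any two successors of a common world are R-related.
So F validates K, K4; S4 would additionally require R to be reflexive. The strongest is K4.

K4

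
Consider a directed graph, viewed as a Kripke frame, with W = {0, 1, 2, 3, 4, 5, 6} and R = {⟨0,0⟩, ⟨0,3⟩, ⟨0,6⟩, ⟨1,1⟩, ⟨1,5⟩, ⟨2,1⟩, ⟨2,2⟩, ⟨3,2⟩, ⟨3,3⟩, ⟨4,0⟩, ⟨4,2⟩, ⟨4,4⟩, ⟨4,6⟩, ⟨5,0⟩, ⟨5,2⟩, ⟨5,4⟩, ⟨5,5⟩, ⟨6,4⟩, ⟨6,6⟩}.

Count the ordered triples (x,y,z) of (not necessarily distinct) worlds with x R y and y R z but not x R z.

15

Enumerating: (0,3,2), (0,6,4), (1,5,0), (1,5,2), (1,5,4), (2,1,5), (3,2,1), (4,0,3), (4,2,1), (5,0,3), (5,0,6), (5,2,1), (5,4,6), (6,4,0), (6,4,2).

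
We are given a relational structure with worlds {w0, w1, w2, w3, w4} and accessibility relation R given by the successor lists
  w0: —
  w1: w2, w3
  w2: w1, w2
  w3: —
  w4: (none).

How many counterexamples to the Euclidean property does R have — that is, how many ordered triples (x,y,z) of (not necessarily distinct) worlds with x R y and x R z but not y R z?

Enumerating: (w1,w2,w3), (w1,w3,w2), (w1,w3,w3), (w2,w1,w1).

4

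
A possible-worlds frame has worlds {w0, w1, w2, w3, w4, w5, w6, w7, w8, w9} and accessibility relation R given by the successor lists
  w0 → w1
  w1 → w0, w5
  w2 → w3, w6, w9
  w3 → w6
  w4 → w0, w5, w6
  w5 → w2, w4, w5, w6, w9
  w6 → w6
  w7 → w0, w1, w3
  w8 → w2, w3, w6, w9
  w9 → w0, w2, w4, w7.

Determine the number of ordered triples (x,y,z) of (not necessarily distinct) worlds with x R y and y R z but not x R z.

32

Enumerating: (w0,w1,w0), (w0,w1,w5), (w1,w0,w1), (w1,w5,w2), (w1,w5,w4), (w1,w5,w6), (w1,w5,w9), (w2,w9,w0), (w2,w9,w2), (w2,w9,w4), (w2,w9,w7), (w4,w0,w1), … and 20 more.
Total: 32.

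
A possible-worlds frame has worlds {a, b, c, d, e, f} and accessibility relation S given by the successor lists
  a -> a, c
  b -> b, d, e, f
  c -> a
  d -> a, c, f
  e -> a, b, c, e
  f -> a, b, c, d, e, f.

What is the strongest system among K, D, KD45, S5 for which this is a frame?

Serial (axiom D): yes — every world has a successor (e.g. a S a).
Transitive (axiom 4): no — b S d and d S a, but not b S a.
Euclidean (axiom 5): no — b S d and b S e, but not d S e.
Reflexive (axiom T): no — c is not related to itself.
So F validates K, D; KD45 would additionally require S to be Euclidean and transitive. The strongest is D.

D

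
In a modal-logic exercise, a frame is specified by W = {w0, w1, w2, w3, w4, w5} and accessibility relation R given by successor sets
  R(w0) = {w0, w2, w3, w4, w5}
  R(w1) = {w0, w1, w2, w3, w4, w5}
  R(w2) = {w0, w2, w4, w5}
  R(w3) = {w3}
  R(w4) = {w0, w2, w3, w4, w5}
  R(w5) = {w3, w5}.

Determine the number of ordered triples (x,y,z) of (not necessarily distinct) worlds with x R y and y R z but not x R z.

Enumerating: (w2,w0,w3), (w2,w4,w3), (w2,w5,w3).

3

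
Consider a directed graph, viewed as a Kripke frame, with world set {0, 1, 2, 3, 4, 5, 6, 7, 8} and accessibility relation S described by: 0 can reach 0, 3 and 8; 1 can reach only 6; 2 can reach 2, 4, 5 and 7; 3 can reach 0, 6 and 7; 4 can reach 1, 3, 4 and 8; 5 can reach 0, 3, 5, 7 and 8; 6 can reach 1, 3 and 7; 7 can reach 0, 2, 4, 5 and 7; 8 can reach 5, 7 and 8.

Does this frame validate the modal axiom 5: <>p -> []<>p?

No

By correspondence theory, 5 is valid on a frame iff S is Euclidean.
Euclidean: no — 0 S 3 and 0 S 8, but not 3 S 8.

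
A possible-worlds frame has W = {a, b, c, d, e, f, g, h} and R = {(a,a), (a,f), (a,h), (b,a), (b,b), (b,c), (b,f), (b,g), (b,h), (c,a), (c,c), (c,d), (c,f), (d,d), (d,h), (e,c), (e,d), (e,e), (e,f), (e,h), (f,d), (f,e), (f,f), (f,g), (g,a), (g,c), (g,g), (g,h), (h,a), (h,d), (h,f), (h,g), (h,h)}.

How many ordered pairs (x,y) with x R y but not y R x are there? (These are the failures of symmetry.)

17

Enumerating: (a,f), (b,a), (b,c), (b,f), (b,g), (b,h), (c,a), (c,d), (c,f), (e,c), (e,d), (e,h), (f,d), (f,g), (g,a), (g,c), (h,f).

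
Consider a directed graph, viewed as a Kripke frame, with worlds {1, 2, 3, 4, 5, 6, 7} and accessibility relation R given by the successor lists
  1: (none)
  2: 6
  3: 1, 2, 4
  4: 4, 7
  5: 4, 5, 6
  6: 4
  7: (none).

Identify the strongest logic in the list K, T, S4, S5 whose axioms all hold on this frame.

Reflexive (axiom T): no — 1 is not related to itself.
Transitive (axiom 4): no — 2 R 6 and 6 R 4, but not 2 R 4.
Euclidean (axiom 5): no — 3 R 1 and 3 R 2, but not 1 R 2.
So F validates K; T would additionally require R to be reflexive. The strongest is K.

K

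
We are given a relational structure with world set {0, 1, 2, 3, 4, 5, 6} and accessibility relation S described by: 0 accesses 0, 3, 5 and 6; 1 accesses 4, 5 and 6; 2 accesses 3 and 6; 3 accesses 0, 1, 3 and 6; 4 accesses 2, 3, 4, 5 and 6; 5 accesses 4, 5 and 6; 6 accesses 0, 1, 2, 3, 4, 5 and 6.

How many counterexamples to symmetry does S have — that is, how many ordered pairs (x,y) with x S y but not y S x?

Enumerating: (0,5), (1,4), (1,5), (2,3), (3,1), (4,2), (4,3).

7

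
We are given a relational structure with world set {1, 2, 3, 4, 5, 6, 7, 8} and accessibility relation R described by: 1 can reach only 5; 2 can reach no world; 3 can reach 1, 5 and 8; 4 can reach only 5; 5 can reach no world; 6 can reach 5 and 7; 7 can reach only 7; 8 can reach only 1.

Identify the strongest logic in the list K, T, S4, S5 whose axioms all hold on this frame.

K

Reflexive (axiom T): no — 1 is not related to itself.
Transitive (axiom 4): no — 8 R 1 and 1 R 5, but not 8 R 5.
Euclidean (axiom 5): no — 3 R 1 and 3 R 8, but not 1 R 8.
So F validates K; T would additionally require R to be reflexive. The strongest is K.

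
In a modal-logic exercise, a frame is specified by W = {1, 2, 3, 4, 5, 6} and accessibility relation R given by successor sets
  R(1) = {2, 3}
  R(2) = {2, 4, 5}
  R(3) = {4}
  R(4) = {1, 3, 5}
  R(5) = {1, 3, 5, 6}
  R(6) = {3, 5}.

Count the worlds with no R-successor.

R is serial; there are no such worlds.

0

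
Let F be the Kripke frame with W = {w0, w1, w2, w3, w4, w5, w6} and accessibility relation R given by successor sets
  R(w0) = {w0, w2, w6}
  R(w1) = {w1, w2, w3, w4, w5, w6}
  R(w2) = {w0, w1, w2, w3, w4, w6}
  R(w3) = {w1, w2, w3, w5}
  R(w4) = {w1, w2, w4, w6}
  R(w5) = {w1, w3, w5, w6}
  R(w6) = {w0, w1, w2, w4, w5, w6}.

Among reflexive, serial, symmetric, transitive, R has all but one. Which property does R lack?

transitive

Reflexive: yes — every world is R-related to itself.
Serial: yes — every world has a successor (e.g. w0 R w0).
Symmetric: yes — every pair in R has its reverse in R.
Transitive: no — w0 R w2 and w2 R w1, but not w0 R w1.
Only transitive fails.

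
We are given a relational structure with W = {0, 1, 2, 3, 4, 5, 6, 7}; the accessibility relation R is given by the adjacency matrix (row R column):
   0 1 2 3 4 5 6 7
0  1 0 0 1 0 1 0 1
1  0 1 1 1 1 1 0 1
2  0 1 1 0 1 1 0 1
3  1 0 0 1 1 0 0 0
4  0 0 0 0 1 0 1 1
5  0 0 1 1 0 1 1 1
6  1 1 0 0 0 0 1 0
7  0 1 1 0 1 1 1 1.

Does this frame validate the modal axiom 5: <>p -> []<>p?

No

Axiom 5 corresponds to the accessibility relation being Euclidean.
Euclidean: no — 0 R 3 and 0 R 5, but not 3 R 5.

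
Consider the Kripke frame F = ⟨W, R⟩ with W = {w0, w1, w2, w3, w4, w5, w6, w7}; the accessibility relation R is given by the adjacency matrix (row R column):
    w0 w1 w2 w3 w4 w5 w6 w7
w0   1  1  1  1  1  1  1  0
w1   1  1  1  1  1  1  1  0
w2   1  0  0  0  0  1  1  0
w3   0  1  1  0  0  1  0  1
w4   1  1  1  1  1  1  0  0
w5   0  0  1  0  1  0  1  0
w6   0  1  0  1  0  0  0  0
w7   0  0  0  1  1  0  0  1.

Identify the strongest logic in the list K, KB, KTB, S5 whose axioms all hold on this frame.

Symmetric (axiom B): no — w0 R w3 but not w3 R w0.
Reflexive (axiom T): no — w2 is not related to itself.
Euclidean (axiom 5): no — w0 R w2 and w0 R w1, but not w2 R w1.
So F validates K; KB would additionally require R to be symmetric. The strongest is K.

K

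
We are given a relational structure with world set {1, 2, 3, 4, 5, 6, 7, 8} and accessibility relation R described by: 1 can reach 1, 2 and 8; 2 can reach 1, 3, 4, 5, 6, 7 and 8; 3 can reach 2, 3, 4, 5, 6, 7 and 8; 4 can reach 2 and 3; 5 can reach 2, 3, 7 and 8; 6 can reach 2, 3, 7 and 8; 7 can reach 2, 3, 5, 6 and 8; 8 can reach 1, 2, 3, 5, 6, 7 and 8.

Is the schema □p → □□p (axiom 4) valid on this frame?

No

The schema 4 characterises exactly the transitive frames.
Transitive: no — 1 R 2 and 2 R 3, but not 1 R 3.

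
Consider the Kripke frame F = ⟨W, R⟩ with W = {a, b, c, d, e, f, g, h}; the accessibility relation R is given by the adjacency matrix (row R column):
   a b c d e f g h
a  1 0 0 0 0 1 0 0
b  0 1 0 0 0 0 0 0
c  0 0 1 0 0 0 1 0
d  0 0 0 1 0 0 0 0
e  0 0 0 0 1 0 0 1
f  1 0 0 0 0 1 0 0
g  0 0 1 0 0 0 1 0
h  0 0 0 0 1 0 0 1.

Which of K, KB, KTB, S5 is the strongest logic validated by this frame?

S5

Symmetric (axiom B): yes — every pair in R has its reverse in R.
Reflexive (axiom T): yes — every world is R-related to itself.
Euclidean (axiom 5): yes — any two successors of a common world are R-related.
So F validates K, KB, KTB, S5. The strongest is S5.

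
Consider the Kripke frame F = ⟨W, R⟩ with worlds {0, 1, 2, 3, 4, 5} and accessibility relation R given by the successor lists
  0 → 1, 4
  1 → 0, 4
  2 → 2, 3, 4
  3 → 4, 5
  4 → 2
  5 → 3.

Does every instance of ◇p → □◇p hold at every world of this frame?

No

By correspondence theory, 5 is valid on a frame iff R is Euclidean.
Euclidean: no — 0 R 4 and 0 R 1, but not 4 R 1.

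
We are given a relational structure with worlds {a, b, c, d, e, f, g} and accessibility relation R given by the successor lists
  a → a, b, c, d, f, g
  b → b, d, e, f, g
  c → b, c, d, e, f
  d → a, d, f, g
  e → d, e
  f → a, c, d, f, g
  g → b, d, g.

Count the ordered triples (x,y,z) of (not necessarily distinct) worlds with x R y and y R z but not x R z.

25

Enumerating: (a,b,e), (a,c,e), (b,d,a), (b,f,a), (b,f,c), (c,b,g), (c,d,a), (c,d,g), (c,f,a), (c,f,g), (d,a,b), (d,a,c), … and 13 more.
Total: 25.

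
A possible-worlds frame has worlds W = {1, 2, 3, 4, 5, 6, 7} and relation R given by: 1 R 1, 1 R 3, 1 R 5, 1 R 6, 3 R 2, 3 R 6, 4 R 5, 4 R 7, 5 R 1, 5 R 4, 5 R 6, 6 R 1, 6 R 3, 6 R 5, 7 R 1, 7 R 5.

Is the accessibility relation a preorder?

No

Reflexive: no — 2 is not related to itself.
Transitive: no — 1 R 3 and 3 R 2, but not 1 R 2.
So R is not a preorder.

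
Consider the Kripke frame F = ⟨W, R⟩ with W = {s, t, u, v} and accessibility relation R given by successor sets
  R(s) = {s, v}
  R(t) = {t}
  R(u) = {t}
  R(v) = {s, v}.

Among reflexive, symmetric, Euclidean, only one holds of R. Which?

Euclidean

Reflexive: no — u is not related to itself.
Symmetric: no — u R t but not t R u.
Euclidean: yes — any two successors of a common world are R-related.
Only Euclidean holds.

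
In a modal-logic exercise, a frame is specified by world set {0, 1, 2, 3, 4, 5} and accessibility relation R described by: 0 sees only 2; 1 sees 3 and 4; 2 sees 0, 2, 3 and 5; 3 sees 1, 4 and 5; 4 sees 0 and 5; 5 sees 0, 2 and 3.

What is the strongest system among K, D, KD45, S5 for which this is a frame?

Serial (axiom D): yes — every world has a successor (e.g. 0 R 2).
Transitive (axiom 4): no — 0 R 2 and 2 R 3, but not 0 R 3.
Euclidean (axiom 5): no — 1 R 4 and 1 R 3, but not 4 R 3.
Reflexive (axiom T): no — 0 is not related to itself.
So F validates K, D; KD45 would additionally require R to be Euclidean and transitive. The strongest is D.

D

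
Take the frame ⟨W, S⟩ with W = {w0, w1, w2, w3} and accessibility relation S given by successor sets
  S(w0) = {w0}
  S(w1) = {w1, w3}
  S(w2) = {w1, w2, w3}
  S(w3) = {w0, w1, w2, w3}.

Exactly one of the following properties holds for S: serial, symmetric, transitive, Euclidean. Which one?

serial

Serial: yes — every world has a successor (e.g. w0 S w0).
Symmetric: no — w2 S w1 but not w1 S w2.
Transitive: no — w1 S w3 and w3 S w0, but not w1 S w0.
Euclidean: no — w3 S w0 and w3 S w1, but not w0 S w1.
Only serial holds.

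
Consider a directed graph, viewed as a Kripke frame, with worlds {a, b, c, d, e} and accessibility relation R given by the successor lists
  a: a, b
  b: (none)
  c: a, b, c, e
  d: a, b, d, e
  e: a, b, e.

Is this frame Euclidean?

No

Euclidean: no — c R a and c R e, but not a R e.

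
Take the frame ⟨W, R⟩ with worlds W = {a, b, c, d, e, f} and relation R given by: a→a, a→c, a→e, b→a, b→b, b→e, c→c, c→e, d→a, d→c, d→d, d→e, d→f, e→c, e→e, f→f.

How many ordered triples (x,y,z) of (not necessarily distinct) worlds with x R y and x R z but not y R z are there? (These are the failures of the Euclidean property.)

Enumerating: (a,c,a), (a,e,a), (b,a,b), (b,e,a), (b,e,b), (d,a,d), (d,a,f), (d,c,a), (d,c,d), (d,c,f), (d,e,a), (d,e,d), (d,e,f), (d,f,a), (d,f,c), (d,f,d), (d,f,e).

17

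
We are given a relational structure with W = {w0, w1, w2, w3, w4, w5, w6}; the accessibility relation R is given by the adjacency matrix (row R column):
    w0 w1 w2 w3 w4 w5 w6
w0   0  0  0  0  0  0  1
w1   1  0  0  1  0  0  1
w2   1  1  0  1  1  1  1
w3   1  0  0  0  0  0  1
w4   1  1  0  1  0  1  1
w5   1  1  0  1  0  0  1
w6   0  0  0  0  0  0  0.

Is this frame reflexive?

Reflexive: no — w0 is not related to itself.

No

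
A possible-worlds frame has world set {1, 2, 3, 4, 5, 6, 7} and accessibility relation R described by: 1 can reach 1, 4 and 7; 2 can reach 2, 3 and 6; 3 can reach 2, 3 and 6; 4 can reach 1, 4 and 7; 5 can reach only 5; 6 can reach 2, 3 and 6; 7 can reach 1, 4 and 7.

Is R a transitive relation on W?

Transitive: yes — every two-step R-path is closed by a direct edge.

Yes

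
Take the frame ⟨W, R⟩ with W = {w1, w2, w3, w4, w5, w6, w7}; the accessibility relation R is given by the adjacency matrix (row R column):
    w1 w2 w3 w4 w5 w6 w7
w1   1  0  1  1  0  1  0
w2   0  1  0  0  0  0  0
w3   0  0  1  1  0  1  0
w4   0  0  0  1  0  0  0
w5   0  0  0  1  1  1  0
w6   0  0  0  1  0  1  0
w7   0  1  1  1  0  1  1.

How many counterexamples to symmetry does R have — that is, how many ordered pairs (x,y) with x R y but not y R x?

Enumerating: (w1,w3), (w1,w4), (w1,w6), (w3,w4), (w3,w6), (w5,w4), (w5,w6), (w6,w4), (w7,w2), (w7,w3), (w7,w4), (w7,w6).

12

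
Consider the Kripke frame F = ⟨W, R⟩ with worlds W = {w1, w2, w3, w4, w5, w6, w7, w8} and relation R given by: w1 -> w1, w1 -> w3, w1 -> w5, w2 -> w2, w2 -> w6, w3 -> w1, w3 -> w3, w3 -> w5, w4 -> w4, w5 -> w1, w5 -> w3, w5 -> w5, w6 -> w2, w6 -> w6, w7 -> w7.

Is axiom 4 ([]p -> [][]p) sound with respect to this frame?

By correspondence theory, 4 is valid on a frame iff R is transitive.
Transitive: yes — every two-step R-path is closed by a direct edge.

Yes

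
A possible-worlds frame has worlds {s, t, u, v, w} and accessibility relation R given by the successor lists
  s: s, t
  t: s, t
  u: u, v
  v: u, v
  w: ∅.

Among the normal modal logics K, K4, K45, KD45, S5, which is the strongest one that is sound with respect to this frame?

Transitive (axiom 4): yes — every two-step R-path is closed by a direct edge.
Euclidean (axiom 5): yes — any two successors of a common world are R-related.
Serial (axiom D): no — w has no R-successor.
Reflexive (axiom T): no — w is not related to itself.
So F validates K, K4, K45; KD45 would additionally require R to be serial. The strongest is K45.

K45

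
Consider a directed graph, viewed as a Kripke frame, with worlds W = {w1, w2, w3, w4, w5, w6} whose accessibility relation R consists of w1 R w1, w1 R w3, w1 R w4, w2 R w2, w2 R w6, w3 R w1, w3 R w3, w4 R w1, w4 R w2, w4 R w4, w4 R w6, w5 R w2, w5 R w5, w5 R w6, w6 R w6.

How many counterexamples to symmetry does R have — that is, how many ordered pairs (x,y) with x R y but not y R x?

5

Enumerating: (w2,w6), (w4,w2), (w4,w6), (w5,w2), (w5,w6).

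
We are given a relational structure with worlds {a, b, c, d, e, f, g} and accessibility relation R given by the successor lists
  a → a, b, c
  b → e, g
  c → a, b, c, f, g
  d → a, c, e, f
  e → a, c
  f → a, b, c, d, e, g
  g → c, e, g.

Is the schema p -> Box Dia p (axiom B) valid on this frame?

No

By correspondence theory, B is valid on a frame iff R is symmetric.
Symmetric: no — a R b but not b R a.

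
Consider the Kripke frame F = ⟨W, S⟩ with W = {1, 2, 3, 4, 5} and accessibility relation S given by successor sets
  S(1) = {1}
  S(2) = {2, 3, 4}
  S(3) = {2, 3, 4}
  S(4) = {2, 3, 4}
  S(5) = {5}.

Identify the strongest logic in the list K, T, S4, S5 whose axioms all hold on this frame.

Reflexive (axiom T): yes — every world is S-related to itself.
Transitive (axiom 4): yes — every two-step S-path is closed by a direct edge.
Euclidean (axiom 5): yes — any two successors of a common world are S-related.
So F validates K, T, S4, S5. The strongest is S5.

S5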